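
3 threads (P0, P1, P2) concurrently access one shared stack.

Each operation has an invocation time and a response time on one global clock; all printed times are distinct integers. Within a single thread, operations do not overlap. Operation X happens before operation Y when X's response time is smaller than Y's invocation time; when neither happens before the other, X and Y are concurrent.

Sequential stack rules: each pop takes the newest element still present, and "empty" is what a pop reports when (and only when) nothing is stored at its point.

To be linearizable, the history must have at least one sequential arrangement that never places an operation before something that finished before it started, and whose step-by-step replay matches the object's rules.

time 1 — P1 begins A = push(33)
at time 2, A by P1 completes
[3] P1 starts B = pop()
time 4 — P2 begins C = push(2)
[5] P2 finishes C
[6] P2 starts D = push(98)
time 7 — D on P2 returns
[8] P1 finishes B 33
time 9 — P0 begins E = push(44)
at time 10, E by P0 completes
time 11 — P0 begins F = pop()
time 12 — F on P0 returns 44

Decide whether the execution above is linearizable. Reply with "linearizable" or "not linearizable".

a witness: A, B, C, D, E, F
after step 1 (A push(33)): stack <33>
after step 2 (B pop() → 33): stack <>
after step 3 (C push(2)): stack <2>
after step 4 (D push(98)): stack <2,98>
after step 5 (E push(44)): stack <2,98,44>
after step 6 (F pop() → 44): stack <2,98>

linearizable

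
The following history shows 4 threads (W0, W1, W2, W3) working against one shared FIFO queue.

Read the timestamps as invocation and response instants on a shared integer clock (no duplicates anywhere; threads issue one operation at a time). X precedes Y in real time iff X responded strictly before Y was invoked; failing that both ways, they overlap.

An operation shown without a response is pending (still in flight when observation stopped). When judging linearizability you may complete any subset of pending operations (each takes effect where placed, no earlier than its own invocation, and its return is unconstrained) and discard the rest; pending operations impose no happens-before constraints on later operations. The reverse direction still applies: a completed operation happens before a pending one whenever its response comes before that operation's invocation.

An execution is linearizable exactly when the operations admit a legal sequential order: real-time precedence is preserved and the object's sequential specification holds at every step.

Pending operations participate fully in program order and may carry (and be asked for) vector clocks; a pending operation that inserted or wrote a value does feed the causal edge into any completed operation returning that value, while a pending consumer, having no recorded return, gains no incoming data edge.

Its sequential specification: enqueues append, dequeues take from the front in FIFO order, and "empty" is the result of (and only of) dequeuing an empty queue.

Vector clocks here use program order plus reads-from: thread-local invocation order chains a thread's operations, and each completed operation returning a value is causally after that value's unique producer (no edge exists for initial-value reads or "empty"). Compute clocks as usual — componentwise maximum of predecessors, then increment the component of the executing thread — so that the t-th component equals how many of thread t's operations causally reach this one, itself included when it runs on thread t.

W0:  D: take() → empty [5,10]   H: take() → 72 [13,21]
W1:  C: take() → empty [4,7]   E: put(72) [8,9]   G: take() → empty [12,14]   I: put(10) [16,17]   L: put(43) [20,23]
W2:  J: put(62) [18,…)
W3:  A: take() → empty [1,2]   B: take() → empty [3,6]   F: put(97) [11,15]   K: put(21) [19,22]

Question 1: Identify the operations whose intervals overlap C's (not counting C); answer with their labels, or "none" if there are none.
B, D

concurrent with C ([4,7]): every op whose interval crosses 4..7
A [1,2]: before
B [3,6]: concurrent
D [5,10]: concurrent
E [8,9]: after
F [11,15]: after
G [12,14]: after
H [13,21]: after
I [16,17]: after
J [18,…): after
K [19,22]: after
L [20,23]: after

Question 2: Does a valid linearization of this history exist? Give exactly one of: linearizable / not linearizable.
linearizable

one valid linearization: A, B, C, D, E, H, G, F, I, J, K, L
1. A take() → empty, leaving queue <>
2. B take() → empty, leaving queue <>
3. C take() → empty, leaving queue <>
4. D take() → empty, leaving queue <>
5. E put(72), leaving queue <72>
6. H take() → 72, leaving queue <>
7. G take() → empty, leaving queue <>
8. F put(97), leaving queue <97>
9. I put(10), leaving queue <97,10>
10. J put(62) (pending, included), leaving queue <97,10,62>
11. K put(21), leaving queue <97,10,62,21>
12. L put(43), leaving queue <97,10,62,21,43>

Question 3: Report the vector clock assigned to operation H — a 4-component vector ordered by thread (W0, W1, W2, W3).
(2, 2, 0, 0)

invoked at 1, A has no predecessors; its own W3 bump gives (0, 0, 0, 1)
invoked at 18, J has no predecessors; its own W2 bump gives (0, 0, 1, 0)
invoked at 4, C has no predecessors; its own W1 bump gives (0, 1, 0, 0)
invoked at 5, D has no predecessors; its own W0 bump gives (1, 0, 0, 0)
B (invocation 3): componentwise max over VC(A)=(0, 0, 0, 1), +1 at W3, giving (0, 0, 0, 2)
E (invocation 8): componentwise max over VC(C)=(0, 1, 0, 0), +1 at W1, giving (0, 2, 0, 0)
F (invocation 11): componentwise max over VC(B)=(0, 0, 0, 2), +1 at W3, giving (0, 0, 0, 3)
G (invocation 12): componentwise max over VC(E)=(0, 2, 0, 0), +1 at W1, giving (0, 3, 0, 0)
K (invocation 19): componentwise max over VC(F)=(0, 0, 0, 3), +1 at W3, giving (0, 0, 0, 4)
I (invocation 16): componentwise max over VC(G)=(0, 3, 0, 0), +1 at W1, giving (0, 4, 0, 0)
H (invocation 13): componentwise max over VC(D)=(1, 0, 0, 0), VC(E)=(0, 2, 0, 0), +1 at W0, giving (2, 2, 0, 0)
L (invocation 20): componentwise max over VC(I)=(0, 4, 0, 0), +1 at W1, giving (0, 5, 0, 0)
target: VC(H) = (2, 2, 0, 0)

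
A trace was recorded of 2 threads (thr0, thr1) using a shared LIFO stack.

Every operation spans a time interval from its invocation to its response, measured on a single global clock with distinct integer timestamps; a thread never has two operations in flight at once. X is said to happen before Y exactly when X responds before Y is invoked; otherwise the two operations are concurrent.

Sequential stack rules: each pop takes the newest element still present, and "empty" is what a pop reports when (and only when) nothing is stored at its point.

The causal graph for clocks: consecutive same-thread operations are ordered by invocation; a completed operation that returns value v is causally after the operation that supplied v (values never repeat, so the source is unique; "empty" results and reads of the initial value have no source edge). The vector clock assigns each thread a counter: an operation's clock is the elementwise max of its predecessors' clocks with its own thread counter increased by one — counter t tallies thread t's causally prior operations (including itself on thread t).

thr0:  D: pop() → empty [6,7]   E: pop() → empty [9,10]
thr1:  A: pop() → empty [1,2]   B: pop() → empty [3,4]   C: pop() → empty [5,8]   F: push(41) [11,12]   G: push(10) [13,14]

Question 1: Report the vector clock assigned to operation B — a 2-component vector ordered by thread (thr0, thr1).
(0, 2)

A (invocation 1): nothing precedes it; thr1's component alone gives (0, 1)
D (invocation 6): nothing precedes it; thr0's component alone gives (1, 0)
from VC(A)=(0, 1), B (invoked 3) maxes components and bumps thr1 → (0, 2)
from VC(D)=(1, 0), E (invoked 9) maxes components and bumps thr0 → (2, 0)
from VC(B)=(0, 2), C (invoked 5) maxes components and bumps thr1 → (0, 3)
from VC(C)=(0, 3), F (invoked 11) maxes components and bumps thr1 → (0, 4)
from VC(F)=(0, 4), G (invoked 13) maxes components and bumps thr1 → (0, 5)
target: VC(B) = (0, 2)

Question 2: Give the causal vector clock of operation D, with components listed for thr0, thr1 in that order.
(1, 0)

no predecessors for A (invoked 1): thr1 increments from zero → (0, 1)
no predecessors for D (invoked 6): thr0 increments from zero → (1, 0)
merge at B (invoked 3): VC(A)=(0, 1), own-thread bump on thr1 → (0, 2)
merge at E (invoked 9): VC(D)=(1, 0), own-thread bump on thr0 → (2, 0)
merge at C (invoked 5): VC(B)=(0, 2), own-thread bump on thr1 → (0, 3)
merge at F (invoked 11): VC(C)=(0, 3), own-thread bump on thr1 → (0, 4)
merge at G (invoked 13): VC(F)=(0, 4), own-thread bump on thr1 → (0, 5)
target: VC(D) = (1, 0)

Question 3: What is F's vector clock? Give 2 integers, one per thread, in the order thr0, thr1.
(0, 4)

root op A, invoked 1: fresh clock plus thr1's own tick → (0, 1)
root op D, invoked 6: fresh clock plus thr0's own tick → (1, 0)
VC(B, invoked at 3): max of VC(A)=(0, 1), then +1 on thread thr1 → (0, 2)
VC(E, invoked at 9): max of VC(D)=(1, 0), then +1 on thread thr0 → (2, 0)
VC(C, invoked at 5): max of VC(B)=(0, 2), then +1 on thread thr1 → (0, 3)
VC(F, invoked at 11): max of VC(C)=(0, 3), then +1 on thread thr1 → (0, 4)
VC(G, invoked at 13): max of VC(F)=(0, 4), then +1 on thread thr1 → (0, 5)
target: VC(F) = (0, 4)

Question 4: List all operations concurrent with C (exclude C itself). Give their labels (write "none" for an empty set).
D

C spans [5,8]; an op avoiding the whole window 5..8 is ordered, any other is concurrent
A [1,2]: before
B [3,4]: before
D [6,7]: concurrent
E [9,10]: after
F [11,12]: after
G [13,14]: after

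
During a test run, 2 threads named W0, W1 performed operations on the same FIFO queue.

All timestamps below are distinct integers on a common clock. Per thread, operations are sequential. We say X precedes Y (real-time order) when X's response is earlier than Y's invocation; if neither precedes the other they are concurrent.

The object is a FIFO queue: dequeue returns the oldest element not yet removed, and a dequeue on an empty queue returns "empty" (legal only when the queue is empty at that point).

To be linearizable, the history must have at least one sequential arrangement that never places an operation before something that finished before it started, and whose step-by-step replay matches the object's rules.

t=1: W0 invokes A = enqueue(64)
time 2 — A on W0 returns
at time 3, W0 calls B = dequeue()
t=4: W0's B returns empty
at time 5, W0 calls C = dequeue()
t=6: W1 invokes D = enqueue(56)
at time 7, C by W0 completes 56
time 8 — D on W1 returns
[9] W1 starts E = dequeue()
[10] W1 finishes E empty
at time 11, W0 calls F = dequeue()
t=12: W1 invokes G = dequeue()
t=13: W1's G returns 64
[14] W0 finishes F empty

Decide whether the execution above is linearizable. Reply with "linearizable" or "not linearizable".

the violation lands at event 4, B's response at time 4: events 1..3 linearize, events 1..4 do not
exhaustive check: the 2 completed FIFO queue ops admit one real-time order; illegal
for example A, B fails at step 2: B dequeue() → empty is not legal there

not linearizable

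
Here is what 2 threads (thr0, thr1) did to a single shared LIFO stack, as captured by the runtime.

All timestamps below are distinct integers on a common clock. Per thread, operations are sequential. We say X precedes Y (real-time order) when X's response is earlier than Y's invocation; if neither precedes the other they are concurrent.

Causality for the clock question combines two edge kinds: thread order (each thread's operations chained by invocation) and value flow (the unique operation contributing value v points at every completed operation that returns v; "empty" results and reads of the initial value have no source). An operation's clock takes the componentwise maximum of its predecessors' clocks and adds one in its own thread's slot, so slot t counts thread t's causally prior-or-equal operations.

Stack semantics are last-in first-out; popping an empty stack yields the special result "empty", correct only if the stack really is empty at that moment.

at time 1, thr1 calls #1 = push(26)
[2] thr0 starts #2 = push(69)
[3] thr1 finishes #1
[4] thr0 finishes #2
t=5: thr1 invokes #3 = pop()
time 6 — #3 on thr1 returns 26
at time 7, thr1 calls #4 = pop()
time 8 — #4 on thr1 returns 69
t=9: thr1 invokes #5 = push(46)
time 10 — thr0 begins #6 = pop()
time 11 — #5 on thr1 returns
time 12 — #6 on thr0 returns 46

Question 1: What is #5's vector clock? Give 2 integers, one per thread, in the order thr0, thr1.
#1, invoked 1, has no incoming edges; only thr1's bump applies → (0, 1)
#2, invoked 2, has no incoming edges; only thr0's bump applies → (1, 0)
invoked at 5, #3 merges VC(#1)=(0, 1) and bumps thr1's slot → (0, 2)
invoked at 7, #4 merges VC(#2)=(1, 0), VC(#3)=(0, 2) and bumps thr1's slot → (1, 3)
invoked at 9, #5 merges VC(#4)=(1, 3) and bumps thr1's slot → (1, 4)
invoked at 10, #6 merges VC(#2)=(1, 0), VC(#5)=(1, 4) and bumps thr0's slot → (2, 4)
target: VC(#5) = (1, 4)

(1, 4)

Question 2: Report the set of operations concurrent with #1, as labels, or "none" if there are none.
#1 spans [1,3]; an op avoiding the whole window 1..3 is ordered, any other is concurrent
#2 [2,4]: concurrent
#3 [5,6]: after
#4 [7,8]: after
#5 [9,11]: after
#6 [10,12]: after

#2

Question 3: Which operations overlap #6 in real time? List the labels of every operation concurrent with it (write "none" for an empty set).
#6 runs from 10 to 12; window-overlapping ops are concurrent
#1 [1,3]: before
#2 [2,4]: before
#3 [5,6]: before
#4 [7,8]: before
#5 [9,11]: concurrent

#5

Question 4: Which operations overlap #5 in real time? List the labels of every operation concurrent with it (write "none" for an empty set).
#5 spans [9,11]: anything still running between times 9 and 11 counts as concurrent
#1 [1,3]: before
#2 [2,4]: before
#3 [5,6]: before
#4 [7,8]: before
#6 [10,12]: concurrent

#6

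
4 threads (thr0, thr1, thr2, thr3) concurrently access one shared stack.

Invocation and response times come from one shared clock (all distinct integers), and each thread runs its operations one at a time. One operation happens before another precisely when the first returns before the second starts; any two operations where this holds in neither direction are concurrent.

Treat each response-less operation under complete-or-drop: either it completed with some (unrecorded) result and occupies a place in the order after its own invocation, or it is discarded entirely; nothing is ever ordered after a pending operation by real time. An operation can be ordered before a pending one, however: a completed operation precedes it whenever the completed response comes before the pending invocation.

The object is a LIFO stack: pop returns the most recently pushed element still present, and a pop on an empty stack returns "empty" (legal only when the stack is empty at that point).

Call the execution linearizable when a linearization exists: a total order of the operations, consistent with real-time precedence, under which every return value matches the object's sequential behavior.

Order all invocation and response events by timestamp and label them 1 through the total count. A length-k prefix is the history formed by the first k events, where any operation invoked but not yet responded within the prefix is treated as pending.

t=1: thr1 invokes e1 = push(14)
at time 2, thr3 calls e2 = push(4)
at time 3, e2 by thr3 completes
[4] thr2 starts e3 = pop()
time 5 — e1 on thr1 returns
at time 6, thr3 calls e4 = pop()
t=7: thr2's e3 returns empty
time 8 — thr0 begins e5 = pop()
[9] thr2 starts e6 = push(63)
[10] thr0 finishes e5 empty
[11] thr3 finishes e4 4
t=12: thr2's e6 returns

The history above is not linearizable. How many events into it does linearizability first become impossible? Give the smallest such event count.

7

events 1..6 are linearizable; a witness order is e1, e2:
after step 1 (e1 push(14)): stack <14>
after step 2 (e2 push(4)): stack <14,4>
once event 7 joins (e3's response, time 7), exhaustive search finds no witness
every completion of the 1 pending operation (e4) was checked; none linearizes
sample order e1, e2, e3 (pending dropped) stalls at step 3 — e3 pop() → empty has no legal effect
sample order e2, e1, e3 (pending dropped) stalls at step 3 — e3 pop() → empty has no legal effect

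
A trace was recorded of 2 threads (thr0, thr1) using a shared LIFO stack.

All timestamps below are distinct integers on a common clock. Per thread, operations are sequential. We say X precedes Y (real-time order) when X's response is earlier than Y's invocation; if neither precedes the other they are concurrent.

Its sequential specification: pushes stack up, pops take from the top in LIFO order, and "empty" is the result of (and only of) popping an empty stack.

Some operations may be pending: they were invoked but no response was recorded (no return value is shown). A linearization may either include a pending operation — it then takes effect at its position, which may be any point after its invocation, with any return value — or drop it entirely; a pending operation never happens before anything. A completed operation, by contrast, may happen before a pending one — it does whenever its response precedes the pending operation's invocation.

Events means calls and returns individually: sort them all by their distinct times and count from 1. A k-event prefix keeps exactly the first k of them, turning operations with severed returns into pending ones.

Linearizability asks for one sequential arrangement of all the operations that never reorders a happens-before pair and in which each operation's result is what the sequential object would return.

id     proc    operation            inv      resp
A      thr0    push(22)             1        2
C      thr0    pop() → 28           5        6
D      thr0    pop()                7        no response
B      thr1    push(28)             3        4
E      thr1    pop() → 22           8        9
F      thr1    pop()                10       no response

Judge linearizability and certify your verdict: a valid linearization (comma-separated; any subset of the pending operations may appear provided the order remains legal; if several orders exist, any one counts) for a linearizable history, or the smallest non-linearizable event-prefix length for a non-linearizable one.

linearizable — witness: A, B, C, E

step 1: A push(22) — stack <22>
step 2: B push(28) — stack <22,28>
step 3: C pop() → 28 — stack <22>
step 4: E pop() → 22 — stack <>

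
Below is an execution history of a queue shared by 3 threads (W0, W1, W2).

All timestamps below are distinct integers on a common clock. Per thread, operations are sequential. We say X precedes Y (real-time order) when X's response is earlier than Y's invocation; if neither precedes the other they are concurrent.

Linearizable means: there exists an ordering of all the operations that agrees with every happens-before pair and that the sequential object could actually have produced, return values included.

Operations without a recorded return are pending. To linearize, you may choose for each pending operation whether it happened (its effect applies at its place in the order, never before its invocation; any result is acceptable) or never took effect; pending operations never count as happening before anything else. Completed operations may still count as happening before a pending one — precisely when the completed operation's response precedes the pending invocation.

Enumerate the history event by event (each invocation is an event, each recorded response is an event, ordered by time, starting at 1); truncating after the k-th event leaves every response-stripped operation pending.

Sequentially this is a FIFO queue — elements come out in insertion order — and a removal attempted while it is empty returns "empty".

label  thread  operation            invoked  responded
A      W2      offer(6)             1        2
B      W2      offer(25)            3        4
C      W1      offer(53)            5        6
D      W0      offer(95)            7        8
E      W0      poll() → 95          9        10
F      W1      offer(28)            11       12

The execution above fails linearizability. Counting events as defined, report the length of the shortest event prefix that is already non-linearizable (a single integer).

one valid order for events 1..9 is A, B, C, D:
1. A offer(6), leaving queue <6>
2. B offer(25), leaving queue <6,25>
3. C offer(53), leaving queue <6,25,53>
4. D offer(95), leaving queue <6,25,53,95>
include event 10 — E responding at 10 — and every candidate order breaks
take A, B, C, D, E: step 5 already fails, because E poll() → 95 cannot occur there

10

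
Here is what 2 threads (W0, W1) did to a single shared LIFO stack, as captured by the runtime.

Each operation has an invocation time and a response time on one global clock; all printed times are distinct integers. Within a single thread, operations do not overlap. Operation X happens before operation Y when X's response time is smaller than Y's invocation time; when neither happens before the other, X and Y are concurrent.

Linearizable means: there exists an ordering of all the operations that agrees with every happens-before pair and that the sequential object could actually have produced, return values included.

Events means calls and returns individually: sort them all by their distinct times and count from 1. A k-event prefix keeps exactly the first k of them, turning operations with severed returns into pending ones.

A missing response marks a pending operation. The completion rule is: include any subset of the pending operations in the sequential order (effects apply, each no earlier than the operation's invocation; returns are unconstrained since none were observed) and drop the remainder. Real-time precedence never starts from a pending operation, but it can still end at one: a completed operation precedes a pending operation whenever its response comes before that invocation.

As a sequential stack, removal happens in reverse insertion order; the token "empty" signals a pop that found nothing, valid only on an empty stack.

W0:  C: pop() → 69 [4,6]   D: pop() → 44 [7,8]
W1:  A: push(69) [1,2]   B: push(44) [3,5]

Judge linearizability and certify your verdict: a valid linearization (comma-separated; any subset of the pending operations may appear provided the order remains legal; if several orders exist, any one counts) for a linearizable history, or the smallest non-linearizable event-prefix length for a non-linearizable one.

linearizable — witness: A, C, B, D

after step 1 (A push(69)): stack <69>
after step 2 (C pop() → 69): stack <>
after step 3 (B push(44)): stack <44>
after step 4 (D pop() → 44): stack <>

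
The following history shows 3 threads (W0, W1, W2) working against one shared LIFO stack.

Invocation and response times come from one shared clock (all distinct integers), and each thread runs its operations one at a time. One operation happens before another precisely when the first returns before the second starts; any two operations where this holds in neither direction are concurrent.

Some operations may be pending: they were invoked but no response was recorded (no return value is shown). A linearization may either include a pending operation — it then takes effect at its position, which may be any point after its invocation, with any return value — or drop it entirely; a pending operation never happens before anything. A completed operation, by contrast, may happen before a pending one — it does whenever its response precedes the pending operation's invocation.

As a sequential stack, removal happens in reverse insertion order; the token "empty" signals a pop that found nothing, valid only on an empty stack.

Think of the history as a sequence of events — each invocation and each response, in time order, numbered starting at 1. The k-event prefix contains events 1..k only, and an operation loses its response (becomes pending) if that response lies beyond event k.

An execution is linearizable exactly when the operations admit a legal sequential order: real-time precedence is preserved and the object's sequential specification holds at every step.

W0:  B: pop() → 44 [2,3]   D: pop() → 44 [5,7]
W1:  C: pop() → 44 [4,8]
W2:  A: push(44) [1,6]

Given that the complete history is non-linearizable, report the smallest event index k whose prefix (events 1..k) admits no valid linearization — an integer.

a valid linearization of events 1..6 exists, for instance A, B:
step 1: A push(44) — stack <44>
step 2: B pop() → 44 — stack <>
event 7 — D's response, time 7 — after it, nothing linearizes
including or dropping the 1 pending operation (C) in any combination fails
e.g. A, B, D (pending dropped): illegal at step 3, since D pop() → 44 cannot apply there
e.g. B, A, D (pending dropped): illegal at step 1, since B pop() → 44 cannot apply there

7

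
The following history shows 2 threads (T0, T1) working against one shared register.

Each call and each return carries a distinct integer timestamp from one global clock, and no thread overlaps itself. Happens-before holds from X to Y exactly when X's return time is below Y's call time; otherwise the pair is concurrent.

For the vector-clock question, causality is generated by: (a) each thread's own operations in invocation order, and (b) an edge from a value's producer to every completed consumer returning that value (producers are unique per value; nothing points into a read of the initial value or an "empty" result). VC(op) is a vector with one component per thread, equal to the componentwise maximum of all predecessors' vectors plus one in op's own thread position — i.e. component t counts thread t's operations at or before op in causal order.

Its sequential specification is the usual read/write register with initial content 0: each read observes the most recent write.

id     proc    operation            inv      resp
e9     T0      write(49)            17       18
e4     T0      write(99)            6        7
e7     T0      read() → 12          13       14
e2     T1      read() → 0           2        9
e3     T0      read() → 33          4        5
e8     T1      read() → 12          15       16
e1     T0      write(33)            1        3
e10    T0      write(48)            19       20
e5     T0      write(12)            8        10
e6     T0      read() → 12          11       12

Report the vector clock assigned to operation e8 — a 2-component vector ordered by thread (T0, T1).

(4, 2)

root op e2, invoked 2: fresh clock plus T1's own tick → (0, 1)
root op e1, invoked 1: fresh clock plus T0's own tick → (1, 0)
e3 (invocation 4): componentwise max over VC(e1)=(1, 0), +1 at T0, giving (2, 0)
e4 (invocation 6): componentwise max over VC(e3)=(2, 0), +1 at T0, giving (3, 0)
e5 (invocation 8): componentwise max over VC(e4)=(3, 0), +1 at T0, giving (4, 0)
e6 (invocation 11): componentwise max over VC(e5)=(4, 0), +1 at T0, giving (5, 0)
e8 (invocation 15): componentwise max over VC(e2)=(0, 1), VC(e5)=(4, 0), +1 at T1, giving (4, 2)
e7 (invocation 13): componentwise max over VC(e5)=(4, 0), VC(e6)=(5, 0), +1 at T0, giving (6, 0)
e9 (invocation 17): componentwise max over VC(e7)=(6, 0), +1 at T0, giving (7, 0)
e10 (invocation 19): componentwise max over VC(e9)=(7, 0), +1 at T0, giving (8, 0)
target: VC(e8) = (4, 2)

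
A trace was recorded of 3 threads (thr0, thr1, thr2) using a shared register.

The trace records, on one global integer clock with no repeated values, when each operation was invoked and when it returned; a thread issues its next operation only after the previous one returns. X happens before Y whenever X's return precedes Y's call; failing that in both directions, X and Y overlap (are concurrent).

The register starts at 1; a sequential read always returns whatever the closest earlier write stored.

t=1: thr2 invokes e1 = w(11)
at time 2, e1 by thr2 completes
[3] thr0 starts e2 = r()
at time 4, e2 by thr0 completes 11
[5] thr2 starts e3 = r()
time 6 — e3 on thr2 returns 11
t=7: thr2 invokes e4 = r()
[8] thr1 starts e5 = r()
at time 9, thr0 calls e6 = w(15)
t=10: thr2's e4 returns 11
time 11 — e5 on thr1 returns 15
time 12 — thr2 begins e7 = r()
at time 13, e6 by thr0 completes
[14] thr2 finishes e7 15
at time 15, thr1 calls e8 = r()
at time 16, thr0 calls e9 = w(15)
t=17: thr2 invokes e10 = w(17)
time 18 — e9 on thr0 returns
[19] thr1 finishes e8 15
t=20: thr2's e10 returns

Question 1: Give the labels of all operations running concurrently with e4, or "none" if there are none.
e4 spans [7,10]: anything still running between times 7 and 10 counts as concurrent
e1 [1,2]: before
e2 [3,4]: before
e3 [5,6]: before
e5 [8,11]: concurrent
e6 [9,13]: concurrent
e7 [12,14]: after
e8 [15,19]: after
e9 [16,18]: after
e10 [17,20]: after

e5, e6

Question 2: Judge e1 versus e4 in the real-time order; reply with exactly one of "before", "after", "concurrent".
e1 spans [1,2], e4 spans [7,10]
resp(e1)=2 < inv(e4)=7

before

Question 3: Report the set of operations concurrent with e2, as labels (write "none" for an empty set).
e2 runs from 3 to 4; window-overlapping ops are concurrent
e1 [1,2]: before
e3 [5,6]: after
e4 [7,10]: after
e5 [8,11]: after
e6 [9,13]: after
e7 [12,14]: after
e8 [15,19]: after
e9 [16,18]: after
e10 [17,20]: after

none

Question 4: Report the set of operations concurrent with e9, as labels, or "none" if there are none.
overlap test against e9 [16,18]: concurrent iff the interval meets 16..18
e1 [1,2]: before
e2 [3,4]: before
e3 [5,6]: before
e4 [7,10]: before
e5 [8,11]: before
e6 [9,13]: before
e7 [12,14]: before
e8 [15,19]: concurrent
e10 [17,20]: concurrent

e10, e8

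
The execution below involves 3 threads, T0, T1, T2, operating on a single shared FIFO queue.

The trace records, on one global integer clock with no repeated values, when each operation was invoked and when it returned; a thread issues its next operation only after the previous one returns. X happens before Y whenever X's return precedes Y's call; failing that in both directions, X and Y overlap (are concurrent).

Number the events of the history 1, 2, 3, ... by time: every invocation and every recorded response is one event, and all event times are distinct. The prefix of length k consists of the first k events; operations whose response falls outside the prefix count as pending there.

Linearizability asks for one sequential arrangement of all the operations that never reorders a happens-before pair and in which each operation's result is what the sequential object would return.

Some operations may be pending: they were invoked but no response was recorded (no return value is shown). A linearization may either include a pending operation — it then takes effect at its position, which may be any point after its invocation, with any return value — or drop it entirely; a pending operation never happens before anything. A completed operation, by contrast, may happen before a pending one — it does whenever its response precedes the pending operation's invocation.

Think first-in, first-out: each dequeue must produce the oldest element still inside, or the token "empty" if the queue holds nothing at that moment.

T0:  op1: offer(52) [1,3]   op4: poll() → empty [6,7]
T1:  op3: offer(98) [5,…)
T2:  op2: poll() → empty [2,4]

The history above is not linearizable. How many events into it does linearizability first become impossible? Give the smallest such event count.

7

a valid linearization of events 1..6 exists, for instance op2, op1:
1. op2 poll() → empty, leaving queue <>
2. op1 offer(52), leaving queue <52>
with event 7 included (op4 responding at time 7), all real-time-consistent orders fail
no escape via the 1 pending operation (op3): every completion choice fails
for example op1, op2, op4 (pending dropped) fails at step 2: op2 poll() → empty is not legal there
for example op2, op1, op4 (pending dropped) fails at step 3: op4 poll() → empty is not legal there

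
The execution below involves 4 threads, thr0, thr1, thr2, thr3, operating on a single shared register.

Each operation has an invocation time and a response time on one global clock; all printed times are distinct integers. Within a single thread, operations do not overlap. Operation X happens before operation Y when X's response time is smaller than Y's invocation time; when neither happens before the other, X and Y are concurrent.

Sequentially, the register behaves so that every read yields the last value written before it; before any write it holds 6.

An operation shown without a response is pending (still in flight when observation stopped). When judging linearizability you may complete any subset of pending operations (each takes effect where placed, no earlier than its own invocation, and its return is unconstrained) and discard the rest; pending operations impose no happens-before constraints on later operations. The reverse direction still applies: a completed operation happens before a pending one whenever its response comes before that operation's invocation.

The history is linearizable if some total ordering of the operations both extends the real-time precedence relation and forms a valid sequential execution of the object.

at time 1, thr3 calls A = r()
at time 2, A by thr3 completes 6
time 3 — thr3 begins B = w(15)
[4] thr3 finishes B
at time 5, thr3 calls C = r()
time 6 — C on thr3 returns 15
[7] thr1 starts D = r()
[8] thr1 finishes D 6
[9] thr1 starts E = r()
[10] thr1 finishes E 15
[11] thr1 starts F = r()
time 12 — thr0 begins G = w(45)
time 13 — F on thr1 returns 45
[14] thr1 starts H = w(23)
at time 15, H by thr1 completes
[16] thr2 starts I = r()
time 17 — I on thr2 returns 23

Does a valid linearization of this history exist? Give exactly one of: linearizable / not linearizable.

not linearizable

already the first 8 events (up to D's response at time 8) admit no linearization; the first 7 still do
exhaustive check: the 4 completed register ops admit one real-time order; illegal
e.g. A, B, C, D: illegal at step 4, since D r() → 6 cannot apply there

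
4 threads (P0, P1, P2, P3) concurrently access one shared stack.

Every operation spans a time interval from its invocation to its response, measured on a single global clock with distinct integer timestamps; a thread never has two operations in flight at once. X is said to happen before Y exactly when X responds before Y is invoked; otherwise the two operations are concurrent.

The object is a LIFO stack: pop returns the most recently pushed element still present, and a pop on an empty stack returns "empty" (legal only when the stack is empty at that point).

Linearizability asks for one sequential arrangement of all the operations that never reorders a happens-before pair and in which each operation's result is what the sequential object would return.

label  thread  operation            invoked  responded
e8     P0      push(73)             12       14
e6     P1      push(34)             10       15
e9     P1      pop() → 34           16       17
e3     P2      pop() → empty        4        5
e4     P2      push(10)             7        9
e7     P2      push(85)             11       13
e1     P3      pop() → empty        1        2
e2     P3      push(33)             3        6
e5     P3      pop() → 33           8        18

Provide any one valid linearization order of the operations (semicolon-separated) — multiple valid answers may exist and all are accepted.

after step 1 (e1 pop() → empty): stack <>
after step 2 (e3 pop() → empty): stack <>
after step 3 (e2 push(33)): stack <33>
after step 4 (e5 pop() → 33): stack <>
after step 5 (e4 push(10)): stack <10>
after step 6 (e7 push(85)): stack <10,85>
after step 7 (e8 push(73)): stack <10,85,73>
after step 8 (e6 push(34)): stack <10,85,73,34>
after step 9 (e9 pop() → 34): stack <10,85,73>

e1; e3; e2; e5; e4; e7; e8; e6; e9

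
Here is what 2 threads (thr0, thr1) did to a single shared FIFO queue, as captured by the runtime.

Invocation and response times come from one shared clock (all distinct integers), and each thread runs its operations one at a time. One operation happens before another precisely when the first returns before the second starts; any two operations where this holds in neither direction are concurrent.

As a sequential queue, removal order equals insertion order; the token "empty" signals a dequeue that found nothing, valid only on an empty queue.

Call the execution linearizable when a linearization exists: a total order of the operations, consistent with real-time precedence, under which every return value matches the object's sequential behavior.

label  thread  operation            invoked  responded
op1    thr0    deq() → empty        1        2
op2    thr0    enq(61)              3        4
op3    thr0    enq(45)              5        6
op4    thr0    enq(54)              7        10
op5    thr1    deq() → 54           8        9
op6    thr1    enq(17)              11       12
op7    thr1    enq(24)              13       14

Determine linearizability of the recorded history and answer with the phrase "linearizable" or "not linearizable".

through event 8 a valid linearization exists; event 9 (op5 responding at time 9) ends that
exactly one order of the 4 completed ops respects real time; the FIFO queue replay fails
include/drop combinations of the 1 pending operation (op4) were all tried; none helps
e.g. op1, op2, op3, op5 (pending dropped): illegal at step 4, since op5 deq() → 54 cannot apply there

not linearizable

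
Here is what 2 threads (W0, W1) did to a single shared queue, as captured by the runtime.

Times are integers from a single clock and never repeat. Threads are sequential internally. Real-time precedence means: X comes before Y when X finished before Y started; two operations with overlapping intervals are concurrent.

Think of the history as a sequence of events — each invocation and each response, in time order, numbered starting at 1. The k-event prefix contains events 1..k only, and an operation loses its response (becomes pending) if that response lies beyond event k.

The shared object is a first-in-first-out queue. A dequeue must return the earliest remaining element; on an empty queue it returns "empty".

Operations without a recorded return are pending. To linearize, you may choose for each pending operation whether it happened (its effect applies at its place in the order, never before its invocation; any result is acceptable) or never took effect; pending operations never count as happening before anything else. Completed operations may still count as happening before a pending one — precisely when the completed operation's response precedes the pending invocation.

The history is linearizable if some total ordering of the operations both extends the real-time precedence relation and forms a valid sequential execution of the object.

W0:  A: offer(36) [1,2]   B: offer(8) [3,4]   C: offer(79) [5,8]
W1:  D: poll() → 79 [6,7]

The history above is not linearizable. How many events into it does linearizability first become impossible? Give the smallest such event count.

a valid linearization of events 1..6 exists, for instance A, B:
after step 1 (A offer(36)): queue <36>
after step 2 (B offer(8)): queue <36,8>
with event 7 included (D responding at time 7), all real-time-consistent orders fail
include/drop combinations of the 1 pending operation (C) were all tried; none helps
take A, B, D (pending dropped): step 3 already fails, because D poll() → 79 cannot occur there

7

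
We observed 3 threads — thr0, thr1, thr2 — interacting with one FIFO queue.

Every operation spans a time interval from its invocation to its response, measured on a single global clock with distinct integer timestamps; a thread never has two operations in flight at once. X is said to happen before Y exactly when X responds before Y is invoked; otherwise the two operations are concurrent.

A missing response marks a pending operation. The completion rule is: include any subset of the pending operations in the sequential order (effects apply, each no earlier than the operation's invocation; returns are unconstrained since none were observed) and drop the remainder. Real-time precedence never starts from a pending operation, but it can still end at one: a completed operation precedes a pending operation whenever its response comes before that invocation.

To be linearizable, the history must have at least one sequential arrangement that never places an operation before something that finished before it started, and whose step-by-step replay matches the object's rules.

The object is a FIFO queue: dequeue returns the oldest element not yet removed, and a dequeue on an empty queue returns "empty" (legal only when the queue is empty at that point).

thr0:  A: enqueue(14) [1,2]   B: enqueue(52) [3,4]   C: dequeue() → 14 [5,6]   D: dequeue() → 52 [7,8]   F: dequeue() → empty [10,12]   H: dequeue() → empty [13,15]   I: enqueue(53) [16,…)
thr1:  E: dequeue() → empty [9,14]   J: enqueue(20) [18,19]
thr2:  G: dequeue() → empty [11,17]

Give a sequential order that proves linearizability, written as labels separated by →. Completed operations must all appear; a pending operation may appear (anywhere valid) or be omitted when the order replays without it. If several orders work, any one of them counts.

step 1: A enqueue(14) — queue <14>
step 2: B enqueue(52) — queue <14,52>
step 3: C dequeue() → 14 — queue <52>
step 4: D dequeue() → 52 — queue <>
step 5: E dequeue() → empty — queue <>
step 6: F dequeue() → empty — queue <>
step 7: G dequeue() → empty — queue <>
step 8: H dequeue() → empty — queue <>
step 9: I enqueue(53) (pending, included) — queue <53>
step 10: J enqueue(20) — queue <53,20>

A → B → C → D → E → F → G → H → I → J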